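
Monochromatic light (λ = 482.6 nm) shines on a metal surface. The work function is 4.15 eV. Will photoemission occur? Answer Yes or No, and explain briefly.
No

For photoemission, the photon energy must exceed the work function.

Photon energy: E = hc/λ = 2.5691 eV
Work function: φ = 4.15 eV

Since E_photon (2.5691 eV) < φ (4.15 eV), photoemission will NOT occur.
The threshold wavelength is λ₀ = hc/φ = 298.8 nm.
Since 482.6 nm > 298.8 nm, the photons lack sufficient energy.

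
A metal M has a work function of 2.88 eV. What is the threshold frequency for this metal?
6.9638e+14 Hz

The threshold frequency is when the photon energy equals the work function:
hf₀ = φ

Solving for f₀:
f₀ = φ/h = (2.88 eV × 1.602×10⁻¹⁹ J/eV) / (6.626×10⁻³⁴ J·s)
f₀ = 6.9638e+14 Hz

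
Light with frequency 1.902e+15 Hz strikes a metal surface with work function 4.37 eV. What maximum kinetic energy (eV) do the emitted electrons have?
3.4960 eV

Using Einstein's photoelectric equation: KE_max = hf - φ

First, calculate the photon energy:
E_photon = hf = (6.626×10⁻³⁴ J·s)(1.902e+15 Hz)
E_photon = 7.8660 eV

Then, the maximum kinetic energy:
KE_max = E_photon - φ = 7.8660 eV - 4.37 eV = 3.4960 eV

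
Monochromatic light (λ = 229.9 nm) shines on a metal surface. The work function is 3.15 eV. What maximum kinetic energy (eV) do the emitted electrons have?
2.2430 eV

Using Einstein's photoelectric equation: KE_max = hf - φ = hc/λ - φ

First, calculate the photon energy:
E_photon = hc/λ = (6.626×10⁻³⁴ J·s)(3×10⁸ m/s) / (229.9×10⁻⁹ m)
E_photon = 5.3930 eV

Then, the maximum kinetic energy:
KE_max = E_photon - φ = 5.3930 eV - 3.15 eV = 2.2430 eV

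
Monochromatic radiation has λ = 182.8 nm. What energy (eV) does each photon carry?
6.7825 eV

Using E = hf = hc/λ:

E = hc/λ = (6.626×10⁻³⁴ J·s)(3×10⁸ m/s) / (182.8×10⁻⁹ m)
E = 6.7825 eV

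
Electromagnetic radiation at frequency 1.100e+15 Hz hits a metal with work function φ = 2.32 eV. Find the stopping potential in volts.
2.2292 V

The stopping potential V_s satisfies: eV_s = KE_max

First, find KE_max using Einstein's equation:
E_photon = hf = (6.626×10⁻³⁴ J·s)(1.100e+15 Hz) = 4.5492 eV
KE_max = E_photon - φ = 4.5492 - 2.32 = 2.2292 eV

Since eV_s = KE_max:
V_s = KE_max/e = 2.2292 V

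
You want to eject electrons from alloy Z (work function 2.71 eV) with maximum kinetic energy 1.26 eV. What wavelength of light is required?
312.30 nm

From Einstein's equation: KE_max = hc/λ - φ

Rearranging for λ:
hc/λ = KE_max + φ
λ = hc/(KE_max + φ)

Required photon energy:
E_photon = KE_max + φ = 1.26 + 2.71 = 3.97 eV

Required wavelength:
λ = hc/E_photon = (6.626×10⁻³⁴)(3×10⁸) / (3.97 × 1.602×10⁻¹⁹)
λ = 312.30 nm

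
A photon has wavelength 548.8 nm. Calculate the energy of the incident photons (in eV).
2.2592 eV

Using E = hf = hc/λ:

E = hc/λ = (6.626×10⁻³⁴ J·s)(3×10⁸ m/s) / (548.8×10⁻⁹ m)
E = 2.2592 eV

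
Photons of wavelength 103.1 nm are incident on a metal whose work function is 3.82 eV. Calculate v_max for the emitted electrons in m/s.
1.6990e+06 m/s

First, find the maximum kinetic energy:
E_photon = hc/λ = 12.0256 eV
KE_max = E_photon - φ = 12.0256 - 3.82 = 8.2056 eV

Convert to Joules: KE_max = 8.2056 × 1.602×10⁻¹⁹ J = 1.3147e-18 J

Then use KE = ½mv² to find velocity:
v = √(2·KE/m) = √(2 × 1.3147e-18 J / 9.109e-31 kg)
v = 1.6990e+06 m/s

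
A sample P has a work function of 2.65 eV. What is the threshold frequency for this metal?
6.4077e+14 Hz

The threshold frequency is when the photon energy equals the work function:
hf₀ = φ

Solving for f₀:
f₀ = φ/h = (2.65 eV × 1.602×10⁻¹⁹ J/eV) / (6.626×10⁻³⁴ J·s)
f₀ = 6.4077e+14 Hz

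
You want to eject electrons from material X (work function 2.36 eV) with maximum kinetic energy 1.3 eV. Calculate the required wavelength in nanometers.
338.75 nm

From Einstein's equation: KE_max = hc/λ - φ

Rearranging for λ:
hc/λ = KE_max + φ
λ = hc/(KE_max + φ)

Required photon energy:
E_photon = KE_max + φ = 1.3 + 2.36 = 3.66 eV

Required wavelength:
λ = hc/E_photon = (6.626×10⁻³⁴)(3×10⁸) / (3.66 × 1.602×10⁻¹⁹)
λ = 338.75 nm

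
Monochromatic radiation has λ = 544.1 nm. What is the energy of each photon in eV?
2.2787 eV

Using E = hf = hc/λ:

E = hc/λ = (6.626×10⁻³⁴ J·s)(3×10⁸ m/s) / (544.1×10⁻⁹ m)
E = 2.2787 eV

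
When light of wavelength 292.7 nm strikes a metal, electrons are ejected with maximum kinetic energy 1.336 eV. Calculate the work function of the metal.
2.90 eV

From Einstein's photoelectric equation: KE_max = hf - φ = hc/λ - φ

Rearranging for φ:
φ = hc/λ - KE_max

Calculate photon energy:
E_photon = hc/λ = 4.2359 eV

Therefore:
φ = 4.2359 - 1.336 = 2.90 eV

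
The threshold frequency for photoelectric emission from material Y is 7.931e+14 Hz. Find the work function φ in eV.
3.28 eV

At the threshold frequency, photon energy equals work function:
φ = hf₀

Calculating:
φ = (6.626×10⁻³⁴ J·s)(7.931e+14 Hz)
φ = 3.28 eV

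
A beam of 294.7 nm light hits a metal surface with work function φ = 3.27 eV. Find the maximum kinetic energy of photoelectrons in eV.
0.9371 eV

Using Einstein's photoelectric equation: KE_max = hf - φ = hc/λ - φ

First, calculate the photon energy:
E_photon = hc/λ = (6.626×10⁻³⁴ J·s)(3×10⁸ m/s) / (294.7×10⁻⁹ m)
E_photon = 4.2071 eV

Then, the maximum kinetic energy:
KE_max = E_photon - φ = 4.2071 eV - 3.27 eV = 0.9371 eV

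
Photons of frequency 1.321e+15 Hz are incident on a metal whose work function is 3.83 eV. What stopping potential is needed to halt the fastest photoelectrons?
1.6332 V

The stopping potential V_s satisfies: eV_s = KE_max

First, find KE_max using Einstein's equation:
E_photon = hf = (6.626×10⁻³⁴ J·s)(1.321e+15 Hz) = 5.4632 eV
KE_max = E_photon - φ = 5.4632 - 3.83 = 1.6332 eV

Since eV_s = KE_max:
V_s = KE_max/e = 1.6332 V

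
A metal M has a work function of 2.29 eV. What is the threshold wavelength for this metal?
541.42 nm

The threshold wavelength is when the photon energy equals the work function:
hc/λ₀ = φ

Solving for λ₀:
λ₀ = hc/φ = (6.626×10⁻³⁴ J·s)(3×10⁸ m/s) / (2.29 eV × 1.602×10⁻¹⁹ J/eV)
λ₀ = 541.42 nm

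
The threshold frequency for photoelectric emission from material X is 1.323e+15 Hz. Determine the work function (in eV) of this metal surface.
5.47 eV

At the threshold frequency, photon energy equals work function:
φ = hf₀

Calculating:
φ = (6.626×10⁻³⁴ J·s)(1.323e+15 Hz)
φ = 5.47 eV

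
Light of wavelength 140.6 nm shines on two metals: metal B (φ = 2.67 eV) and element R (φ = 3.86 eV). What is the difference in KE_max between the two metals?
1.1900 eV

Using KE_max = hc/λ - φ for each metal:

Photon energy: E = hc/λ = 8.8182 eV

For metal B (φ₁ = 2.67 eV):
KE₁ = E - φ₁ = 8.8182 - 2.67 = 6.1482 eV

For element R (φ₂ = 3.86 eV):
KE₂ = E - φ₂ = 8.8182 - 3.86 = 4.9582 eV

Difference:
ΔKE = KE₁ - KE₂ = 6.1482 - 4.9582 = 1.1900 eV

Note: The difference equals the difference in work functions: 3.86 - 2.67 = 1.19 eV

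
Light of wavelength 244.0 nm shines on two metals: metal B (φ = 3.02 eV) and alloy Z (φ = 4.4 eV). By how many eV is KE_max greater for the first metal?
1.3800 eV

Using KE_max = hc/λ - φ for each metal:

Photon energy: E = hc/λ = 5.0813 eV

For metal B (φ₁ = 3.02 eV):
KE₁ = E - φ₁ = 5.0813 - 3.02 = 2.0613 eV

For alloy Z (φ₂ = 4.4 eV):
KE₂ = E - φ₂ = 5.0813 - 4.4 = 0.6813 eV

Difference:
ΔKE = KE₁ - KE₂ = 2.0613 - 0.6813 = 1.3800 eV

Note: The difference equals the difference in work functions: 4.4 - 3.02 = 1.38 eV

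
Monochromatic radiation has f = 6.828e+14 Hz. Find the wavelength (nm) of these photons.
439.06 nm

Using the wave equation: c = fλ

Solving for wavelength:
λ = c/f = (3×10⁸ m/s) / (6.828e+14 Hz)
λ = 439.06 nm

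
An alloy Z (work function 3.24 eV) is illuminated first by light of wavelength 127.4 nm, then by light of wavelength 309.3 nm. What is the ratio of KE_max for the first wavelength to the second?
8.4470

Using Einstein's equation: KE_max = hc/λ - φ

For λ₁ = 127.4 nm:
E₁ = hc/λ₁ = 9.7319 eV
KE₁ = E₁ - φ = 9.7319 - 3.24 = 6.4919 eV

For λ₂ = 309.3 nm:
E₂ = hc/λ₂ = 4.0085 eV
KE₂ = E₂ - φ = 4.0085 - 3.24 = 0.7685 eV

Ratio: KE₁/KE₂ = 6.4919/0.7685 = 8.4470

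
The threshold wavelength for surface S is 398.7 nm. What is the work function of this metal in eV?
3.11 eV

At the threshold wavelength, photon energy equals work function:
φ = hc/λ₀

Calculating:
φ = (6.626×10⁻³⁴ J·s)(3×10⁸ m/s) / (398.7×10⁻⁹ m)
φ = 3.11 eV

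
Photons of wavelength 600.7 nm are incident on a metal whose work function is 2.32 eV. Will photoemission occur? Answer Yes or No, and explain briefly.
No

For photoemission, the photon energy must exceed the work function.

Photon energy: E = hc/λ = 2.0640 eV
Work function: φ = 2.32 eV

Since E_photon (2.0640 eV) < φ (2.32 eV), photoemission will NOT occur.
The threshold wavelength is λ₀ = hc/φ = 534.4 nm.
Since 600.7 nm > 534.4 nm, the photons lack sufficient energy.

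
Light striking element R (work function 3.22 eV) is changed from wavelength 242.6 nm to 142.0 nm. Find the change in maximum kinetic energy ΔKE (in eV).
3.6206 eV

Using Einstein's equation: KE_max = hc/λ - φ

For λ₁ = 242.6 nm:
KE₁ = hc/λ₁ - φ = 5.1106 - 3.22 = 1.8906 eV

For λ₂ = 142.0 nm:
KE₂ = hc/λ₂ - φ = 8.7313 - 3.22 = 5.5113 eV

Change in KE:
ΔKE = KE₂ - KE₁ = 5.5113 - 1.8906 = 3.6206 eV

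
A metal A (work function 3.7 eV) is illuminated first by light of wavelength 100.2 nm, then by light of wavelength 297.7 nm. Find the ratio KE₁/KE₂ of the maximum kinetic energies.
18.6636

Using Einstein's equation: KE_max = hc/λ - φ

For λ₁ = 100.2 nm:
E₁ = hc/λ₁ = 12.3737 eV
KE₁ = E₁ - φ = 12.3737 - 3.7 = 8.6737 eV

For λ₂ = 297.7 nm:
E₂ = hc/λ₂ = 4.1647 eV
KE₂ = E₂ - φ = 4.1647 - 3.7 = 0.4647 eV

Ratio: KE₁/KE₂ = 8.6737/0.4647 = 18.6636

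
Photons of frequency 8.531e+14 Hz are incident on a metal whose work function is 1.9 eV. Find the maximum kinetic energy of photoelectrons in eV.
1.6281 eV

Using Einstein's photoelectric equation: KE_max = hf - φ

First, calculate the photon energy:
E_photon = hf = (6.626×10⁻³⁴ J·s)(8.531e+14 Hz)
E_photon = 3.5281 eV

Then, the maximum kinetic energy:
KE_max = E_photon - φ = 3.5281 eV - 1.9 eV = 1.6281 eV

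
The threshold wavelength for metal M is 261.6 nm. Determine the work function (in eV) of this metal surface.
4.74 eV

At the threshold wavelength, photon energy equals work function:
φ = hc/λ₀

Calculating:
φ = (6.626×10⁻³⁴ J·s)(3×10⁸ m/s) / (261.6×10⁻⁹ m)
φ = 4.74 eV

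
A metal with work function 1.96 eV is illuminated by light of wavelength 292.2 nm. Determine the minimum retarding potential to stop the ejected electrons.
2.2831 V

The stopping potential V_s satisfies: eV_s = KE_max

First, find KE_max using Einstein's equation:
E_photon = hc/λ = 4.2431 eV
KE_max = E_photon - φ = 4.2431 - 1.96 = 2.2831 eV

Since eV_s = KE_max:
V_s = KE_max/e = 2.2831 V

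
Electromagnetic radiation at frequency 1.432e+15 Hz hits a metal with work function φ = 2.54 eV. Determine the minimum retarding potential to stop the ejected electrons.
3.3823 V

The stopping potential V_s satisfies: eV_s = KE_max

First, find KE_max using Einstein's equation:
E_photon = hf = (6.626×10⁻³⁴ J·s)(1.432e+15 Hz) = 5.9223 eV
KE_max = E_photon - φ = 5.9223 - 2.54 = 3.3823 eV

Since eV_s = KE_max:
V_s = KE_max/e = 3.3823 V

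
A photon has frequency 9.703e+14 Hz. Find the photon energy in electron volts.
4.0128 eV

Using E = hf:

E = hf = (6.626×10⁻³⁴ J·s)(9.703e+14 Hz)
E = 4.0128 eV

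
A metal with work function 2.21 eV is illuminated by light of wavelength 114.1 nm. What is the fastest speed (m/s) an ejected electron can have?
1.7450e+06 m/s

First, find the maximum kinetic energy:
E_photon = hc/λ = 10.8663 eV
KE_max = E_photon - φ = 10.8663 - 2.21 = 8.6563 eV

Convert to Joules: KE_max = 8.6563 × 1.602×10⁻¹⁹ J = 1.3869e-18 J

Then use KE = ½mv² to find velocity:
v = √(2·KE/m) = √(2 × 1.3869e-18 J / 9.109e-31 kg)
v = 1.7450e+06 m/s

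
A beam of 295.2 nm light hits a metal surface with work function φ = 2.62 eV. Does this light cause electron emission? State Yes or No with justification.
Yes

For photoemission, the photon energy must exceed the work function.

Photon energy: E = hc/λ = 4.2000 eV
Work function: φ = 2.62 eV

Since E_photon (4.2000 eV) > φ (2.62 eV), photoemission WILL occur.
The threshold wavelength is λ₀ = hc/φ = 473.2 nm.
Since 295.2 nm < 473.2 nm, the light has sufficient energy.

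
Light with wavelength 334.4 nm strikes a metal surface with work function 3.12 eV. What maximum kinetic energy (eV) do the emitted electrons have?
0.5877 eV

Using Einstein's photoelectric equation: KE_max = hf - φ = hc/λ - φ

First, calculate the photon energy:
E_photon = hc/λ = (6.626×10⁻³⁴ J·s)(3×10⁸ m/s) / (334.4×10⁻⁹ m)
E_photon = 3.7077 eV

Then, the maximum kinetic energy:
KE_max = E_photon - φ = 3.7077 eV - 3.12 eV = 0.5877 eV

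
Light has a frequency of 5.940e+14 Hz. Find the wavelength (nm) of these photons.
504.70 nm

Using the wave equation: c = fλ

Solving for wavelength:
λ = c/f = (3×10⁸ m/s) / (5.940e+14 Hz)
λ = 504.70 nm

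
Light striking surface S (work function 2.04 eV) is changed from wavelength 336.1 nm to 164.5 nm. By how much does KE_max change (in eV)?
3.8481 eV

Using Einstein's equation: KE_max = hc/λ - φ

For λ₁ = 336.1 nm:
KE₁ = hc/λ₁ - φ = 3.6889 - 2.04 = 1.6489 eV

For λ₂ = 164.5 nm:
KE₂ = hc/λ₂ - φ = 7.5370 - 2.04 = 5.4970 eV

Change in KE:
ΔKE = KE₂ - KE₁ = 5.4970 - 1.6489 = 3.8481 eV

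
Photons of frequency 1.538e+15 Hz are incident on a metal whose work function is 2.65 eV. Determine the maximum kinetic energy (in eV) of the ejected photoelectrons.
3.7107 eV

Using Einstein's photoelectric equation: KE_max = hf - φ

First, calculate the photon energy:
E_photon = hf = (6.626×10⁻³⁴ J·s)(1.538e+15 Hz)
E_photon = 6.3607 eV

Then, the maximum kinetic energy:
KE_max = E_photon - φ = 6.3607 eV - 2.65 eV = 3.7107 eV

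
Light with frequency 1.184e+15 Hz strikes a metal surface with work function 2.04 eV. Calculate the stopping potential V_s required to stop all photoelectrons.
2.8566 V

The stopping potential V_s satisfies: eV_s = KE_max

First, find KE_max using Einstein's equation:
E_photon = hf = (6.626×10⁻³⁴ J·s)(1.184e+15 Hz) = 4.8966 eV
KE_max = E_photon - φ = 4.8966 - 2.04 = 2.8566 eV

Since eV_s = KE_max:
V_s = KE_max/e = 2.8566 V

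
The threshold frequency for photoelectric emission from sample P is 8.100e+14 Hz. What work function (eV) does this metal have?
3.35 eV

At the threshold frequency, photon energy equals work function:
φ = hf₀

Calculating:
φ = (6.626×10⁻³⁴ J·s)(8.100e+14 Hz)
φ = 3.35 eV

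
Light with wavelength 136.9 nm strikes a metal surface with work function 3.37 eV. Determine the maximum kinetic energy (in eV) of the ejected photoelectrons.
5.6866 eV

Using Einstein's photoelectric equation: KE_max = hf - φ = hc/λ - φ

First, calculate the photon energy:
E_photon = hc/λ = (6.626×10⁻³⁴ J·s)(3×10⁸ m/s) / (136.9×10⁻⁹ m)
E_photon = 9.0566 eV

Then, the maximum kinetic energy:
KE_max = E_photon - φ = 9.0566 eV - 3.37 eV = 5.6866 eV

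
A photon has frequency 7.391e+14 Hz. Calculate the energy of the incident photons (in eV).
3.0567 eV

Using E = hf:

E = hf = (6.626×10⁻³⁴ J·s)(7.391e+14 Hz)
E = 3.0567 eV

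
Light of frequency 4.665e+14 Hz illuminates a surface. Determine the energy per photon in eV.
1.9293 eV

Using E = hf:

E = hf = (6.626×10⁻³⁴ J·s)(4.665e+14 Hz)
E = 1.9293 eV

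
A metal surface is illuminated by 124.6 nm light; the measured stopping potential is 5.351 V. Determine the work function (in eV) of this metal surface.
4.60 eV

The stopping potential gives the maximum kinetic energy: KE_max = eV_s = 5.351 eV

From Einstein's photoelectric equation: KE_max = hc/λ - φ
Rearranging: φ = hc/λ - KE_max

Calculate photon energy:
E_photon = hc/λ = (6.626×10⁻³⁴ J·s)(3×10⁸ m/s) / (124.6×10⁻⁹ m) = 9.9506 eV

Therefore:
φ = 9.9506 - 5.351 = 4.60 eV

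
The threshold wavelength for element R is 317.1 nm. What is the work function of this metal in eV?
3.91 eV

At the threshold wavelength, photon energy equals work function:
φ = hc/λ₀

Calculating:
φ = (6.626×10⁻³⁴ J·s)(3×10⁸ m/s) / (317.1×10⁻⁹ m)
φ = 3.91 eV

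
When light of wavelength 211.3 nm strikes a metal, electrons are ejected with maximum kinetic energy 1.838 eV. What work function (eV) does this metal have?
4.03 eV

From Einstein's photoelectric equation: KE_max = hf - φ = hc/λ - φ

Rearranging for φ:
φ = hc/λ - KE_max

Calculate photon energy:
E_photon = hc/λ = 5.8677 eV

Therefore:
φ = 5.8677 - 1.838 = 4.03 eV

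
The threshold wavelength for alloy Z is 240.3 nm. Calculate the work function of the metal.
5.16 eV

At the threshold wavelength, photon energy equals work function:
φ = hc/λ₀

Calculating:
φ = (6.626×10⁻³⁴ J·s)(3×10⁸ m/s) / (240.3×10⁻⁹ m)
φ = 5.16 eV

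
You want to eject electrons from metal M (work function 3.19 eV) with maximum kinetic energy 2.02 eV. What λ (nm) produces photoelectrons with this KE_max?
237.97 nm

From Einstein's equation: KE_max = hc/λ - φ

Rearranging for λ:
hc/λ = KE_max + φ
λ = hc/(KE_max + φ)

Required photon energy:
E_photon = KE_max + φ = 2.02 + 3.19 = 5.21 eV

Required wavelength:
λ = hc/E_photon = (6.626×10⁻³⁴)(3×10⁸) / (5.21 × 1.602×10⁻¹⁹)
λ = 237.97 nm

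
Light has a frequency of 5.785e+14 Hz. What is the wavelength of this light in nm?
518.22 nm

Using the wave equation: c = fλ

Solving for wavelength:
λ = c/f = (3×10⁸ m/s) / (5.785e+14 Hz)
λ = 518.22 nm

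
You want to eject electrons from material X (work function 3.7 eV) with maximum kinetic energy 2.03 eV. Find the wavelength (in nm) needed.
216.38 nm

From Einstein's equation: KE_max = hc/λ - φ

Rearranging for λ:
hc/λ = KE_max + φ
λ = hc/(KE_max + φ)

Required photon energy:
E_photon = KE_max + φ = 2.03 + 3.7 = 5.73 eV

Required wavelength:
λ = hc/E_photon = (6.626×10⁻³⁴)(3×10⁸) / (5.73 × 1.602×10⁻¹⁹)
λ = 216.38 nm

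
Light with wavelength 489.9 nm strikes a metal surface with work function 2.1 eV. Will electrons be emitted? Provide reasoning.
Yes

For photoemission, the photon energy must exceed the work function.

Photon energy: E = hc/λ = 2.5308 eV
Work function: φ = 2.1 eV

Since E_photon (2.5308 eV) > φ (2.1 eV), photoemission WILL occur.
The threshold wavelength is λ₀ = hc/φ = 590.4 nm.
Since 489.9 nm < 590.4 nm, the light has sufficient energy.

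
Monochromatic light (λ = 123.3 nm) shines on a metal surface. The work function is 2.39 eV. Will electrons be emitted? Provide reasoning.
Yes

For photoemission, the photon energy must exceed the work function.

Photon energy: E = hc/λ = 10.0555 eV
Work function: φ = 2.39 eV

Since E_photon (10.0555 eV) > φ (2.39 eV), photoemission WILL occur.
The threshold wavelength is λ₀ = hc/φ = 518.8 nm.
Since 123.3 nm < 518.8 nm, the light has sufficient energy.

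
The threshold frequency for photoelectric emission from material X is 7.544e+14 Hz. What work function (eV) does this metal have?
3.12 eV

At the threshold frequency, photon energy equals work function:
φ = hf₀

Calculating:
φ = (6.626×10⁻³⁴ J·s)(7.544e+14 Hz)
φ = 3.12 eV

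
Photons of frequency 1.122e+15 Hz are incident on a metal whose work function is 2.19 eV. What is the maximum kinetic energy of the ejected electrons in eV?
2.4502 eV

Using Einstein's photoelectric equation: KE_max = hf - φ

First, calculate the photon energy:
E_photon = hf = (6.626×10⁻³⁴ J·s)(1.122e+15 Hz)
E_photon = 4.6402 eV

Then, the maximum kinetic energy:
KE_max = E_photon - φ = 4.6402 eV - 2.19 eV = 2.4502 eV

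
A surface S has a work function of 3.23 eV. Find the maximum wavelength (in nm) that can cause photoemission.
383.85 nm

The threshold wavelength is when the photon energy equals the work function:
hc/λ₀ = φ

Solving for λ₀:
λ₀ = hc/φ = (6.626×10⁻³⁴ J·s)(3×10⁸ m/s) / (3.23 eV × 1.602×10⁻¹⁹ J/eV)
λ₀ = 383.85 nm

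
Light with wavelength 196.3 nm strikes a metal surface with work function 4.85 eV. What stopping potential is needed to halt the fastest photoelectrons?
1.4661 V

The stopping potential V_s satisfies: eV_s = KE_max

First, find KE_max using Einstein's equation:
E_photon = hc/λ = 6.3161 eV
KE_max = E_photon - φ = 6.3161 - 4.85 = 1.4661 eV

Since eV_s = KE_max:
V_s = KE_max/e = 1.4661 V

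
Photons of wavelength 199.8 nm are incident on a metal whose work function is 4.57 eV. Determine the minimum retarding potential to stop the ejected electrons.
1.6354 V

The stopping potential V_s satisfies: eV_s = KE_max

First, find KE_max using Einstein's equation:
E_photon = hc/λ = 6.2054 eV
KE_max = E_photon - φ = 6.2054 - 4.57 = 1.6354 eV

Since eV_s = KE_max:
V_s = KE_max/e = 1.6354 V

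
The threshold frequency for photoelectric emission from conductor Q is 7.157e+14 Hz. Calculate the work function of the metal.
2.96 eV

At the threshold frequency, photon energy equals work function:
φ = hf₀

Calculating:
φ = (6.626×10⁻³⁴ J·s)(7.157e+14 Hz)
φ = 2.96 eV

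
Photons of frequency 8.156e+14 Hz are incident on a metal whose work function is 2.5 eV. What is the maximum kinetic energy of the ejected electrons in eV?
0.8731 eV

Using Einstein's photoelectric equation: KE_max = hf - φ

First, calculate the photon energy:
E_photon = hf = (6.626×10⁻³⁴ J·s)(8.156e+14 Hz)
E_photon = 3.3731 eV

Then, the maximum kinetic energy:
KE_max = E_photon - φ = 3.3731 eV - 2.5 eV = 0.8731 eV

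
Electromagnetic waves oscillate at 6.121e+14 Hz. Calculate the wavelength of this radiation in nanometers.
489.78 nm

Using the wave equation: c = fλ

Solving for wavelength:
λ = c/f = (3×10⁸ m/s) / (6.121e+14 Hz)
λ = 489.78 nm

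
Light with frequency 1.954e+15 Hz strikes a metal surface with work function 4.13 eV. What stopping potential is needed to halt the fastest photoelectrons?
3.9511 V

The stopping potential V_s satisfies: eV_s = KE_max

First, find KE_max using Einstein's equation:
E_photon = hf = (6.626×10⁻³⁴ J·s)(1.954e+15 Hz) = 8.0811 eV
KE_max = E_photon - φ = 8.0811 - 4.13 = 3.9511 eV

Since eV_s = KE_max:
V_s = KE_max/e = 3.9511 V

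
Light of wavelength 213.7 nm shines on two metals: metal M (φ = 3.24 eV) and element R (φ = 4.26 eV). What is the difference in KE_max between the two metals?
1.0200 eV

Using KE_max = hc/λ - φ for each metal:

Photon energy: E = hc/λ = 5.8018 eV

For metal M (φ₁ = 3.24 eV):
KE₁ = E - φ₁ = 5.8018 - 3.24 = 2.5618 eV

For element R (φ₂ = 4.26 eV):
KE₂ = E - φ₂ = 5.8018 - 4.26 = 1.5418 eV

Difference:
ΔKE = KE₁ - KE₂ = 2.5618 - 1.5418 = 1.0200 eV

Note: The difference equals the difference in work functions: 4.26 - 3.24 = 1.02 eV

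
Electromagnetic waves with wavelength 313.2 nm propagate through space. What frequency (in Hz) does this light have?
9.5719e+14 Hz

Using the wave equation: c = fλ

Solving for frequency:
f = c/λ = (3×10⁸ m/s) / (313.2×10⁻⁹ m)
f = 9.5719e+14 Hz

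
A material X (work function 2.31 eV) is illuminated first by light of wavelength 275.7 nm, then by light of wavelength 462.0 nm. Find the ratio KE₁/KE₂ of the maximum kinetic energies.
5.8534

Using Einstein's equation: KE_max = hc/λ - φ

For λ₁ = 275.7 nm:
E₁ = hc/λ₁ = 4.4971 eV
KE₁ = E₁ - φ = 4.4971 - 2.31 = 2.1871 eV

For λ₂ = 462.0 nm:
E₂ = hc/λ₂ = 2.6836 eV
KE₂ = E₂ - φ = 2.6836 - 2.31 = 0.3736 eV

Ratio: KE₁/KE₂ = 2.1871/0.3736 = 5.8534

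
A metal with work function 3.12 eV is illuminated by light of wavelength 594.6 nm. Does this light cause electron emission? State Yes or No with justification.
No

For photoemission, the photon energy must exceed the work function.

Photon energy: E = hc/λ = 2.0852 eV
Work function: φ = 3.12 eV

Since E_photon (2.0852 eV) < φ (3.12 eV), photoemission will NOT occur.
The threshold wavelength is λ₀ = hc/φ = 397.4 nm.
Since 594.6 nm > 397.4 nm, the photons lack sufficient energy.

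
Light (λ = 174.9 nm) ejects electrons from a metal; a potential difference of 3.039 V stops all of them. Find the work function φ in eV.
4.05 eV

The stopping potential gives the maximum kinetic energy: KE_max = eV_s = 3.039 eV

From Einstein's photoelectric equation: KE_max = hc/λ - φ
Rearranging: φ = hc/λ - KE_max

Calculate photon energy:
E_photon = hc/λ = (6.626×10⁻³⁴ J·s)(3×10⁸ m/s) / (174.9×10⁻⁹ m) = 7.0889 eV

Therefore:
φ = 7.0889 - 3.039 = 4.05 eV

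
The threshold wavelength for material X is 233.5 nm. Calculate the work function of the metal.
5.31 eV

At the threshold wavelength, photon energy equals work function:
φ = hc/λ₀

Calculating:
φ = (6.626×10⁻³⁴ J·s)(3×10⁸ m/s) / (233.5×10⁻⁹ m)
φ = 5.31 eV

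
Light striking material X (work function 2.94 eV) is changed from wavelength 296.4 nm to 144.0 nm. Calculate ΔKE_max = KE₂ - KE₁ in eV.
4.4270 eV

Using Einstein's equation: KE_max = hc/λ - φ

For λ₁ = 296.4 nm:
KE₁ = hc/λ₁ - φ = 4.1830 - 2.94 = 1.2430 eV

For λ₂ = 144.0 nm:
KE₂ = hc/λ₂ - φ = 8.6100 - 2.94 = 5.6700 eV

Change in KE:
ΔKE = KE₂ - KE₁ = 5.6700 - 1.2430 = 4.4270 eV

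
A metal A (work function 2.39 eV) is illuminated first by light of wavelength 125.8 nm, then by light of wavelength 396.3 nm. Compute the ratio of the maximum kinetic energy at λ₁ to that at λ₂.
10.1086

Using Einstein's equation: KE_max = hc/λ - φ

For λ₁ = 125.8 nm:
E₁ = hc/λ₁ = 9.8557 eV
KE₁ = E₁ - φ = 9.8557 - 2.39 = 7.4657 eV

For λ₂ = 396.3 nm:
E₂ = hc/λ₂ = 3.1285 eV
KE₂ = E₂ - φ = 3.1285 - 2.39 = 0.7385 eV

Ratio: KE₁/KE₂ = 7.4657/0.7385 = 10.1086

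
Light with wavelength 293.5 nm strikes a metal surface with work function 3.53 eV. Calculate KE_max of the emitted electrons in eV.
0.6943 eV

Using Einstein's photoelectric equation: KE_max = hf - φ = hc/λ - φ

First, calculate the photon energy:
E_photon = hc/λ = (6.626×10⁻³⁴ J·s)(3×10⁸ m/s) / (293.5×10⁻⁹ m)
E_photon = 4.2243 eV

Then, the maximum kinetic energy:
KE_max = E_photon - φ = 4.2243 eV - 3.53 eV = 0.6943 eV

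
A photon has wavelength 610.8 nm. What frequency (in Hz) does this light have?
4.9082e+14 Hz

Using the wave equation: c = fλ

Solving for frequency:
f = c/λ = (3×10⁸ m/s) / (610.8×10⁻⁹ m)
f = 4.9082e+14 Hz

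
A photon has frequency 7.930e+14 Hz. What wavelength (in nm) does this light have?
378.05 nm

Using the wave equation: c = fλ

Solving for wavelength:
λ = c/f = (3×10⁸ m/s) / (7.930e+14 Hz)
λ = 378.05 nm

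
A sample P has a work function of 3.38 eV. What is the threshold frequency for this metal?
8.1728e+14 Hz

The threshold frequency is when the photon energy equals the work function:
hf₀ = φ

Solving for f₀:
f₀ = φ/h = (3.38 eV × 1.602×10⁻¹⁹ J/eV) / (6.626×10⁻³⁴ J·s)
f₀ = 8.1728e+14 Hz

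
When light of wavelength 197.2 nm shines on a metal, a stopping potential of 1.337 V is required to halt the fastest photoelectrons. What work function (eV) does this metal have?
4.95 eV

The stopping potential gives the maximum kinetic energy: KE_max = eV_s = 1.337 eV

From Einstein's photoelectric equation: KE_max = hc/λ - φ
Rearranging: φ = hc/λ - KE_max

Calculate photon energy:
E_photon = hc/λ = (6.626×10⁻³⁴ J·s)(3×10⁸ m/s) / (197.2×10⁻⁹ m) = 6.2872 eV

Therefore:
φ = 6.2872 - 1.337 = 4.95 eV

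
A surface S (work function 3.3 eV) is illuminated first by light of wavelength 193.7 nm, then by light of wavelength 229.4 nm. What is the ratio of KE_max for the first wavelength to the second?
1.4733

Using Einstein's equation: KE_max = hc/λ - φ

For λ₁ = 193.7 nm:
E₁ = hc/λ₁ = 6.4008 eV
KE₁ = E₁ - φ = 6.4008 - 3.3 = 3.1008 eV

For λ₂ = 229.4 nm:
E₂ = hc/λ₂ = 5.4047 eV
KE₂ = E₂ - φ = 5.4047 - 3.3 = 2.1047 eV

Ratio: KE₁/KE₂ = 3.1008/2.1047 = 1.4733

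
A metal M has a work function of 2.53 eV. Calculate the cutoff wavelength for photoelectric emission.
490.06 nm

The threshold wavelength is when the photon energy equals the work function:
hc/λ₀ = φ

Solving for λ₀:
λ₀ = hc/φ = (6.626×10⁻³⁴ J·s)(3×10⁸ m/s) / (2.53 eV × 1.602×10⁻¹⁹ J/eV)
λ₀ = 490.06 nm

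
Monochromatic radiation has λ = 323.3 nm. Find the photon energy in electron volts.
3.8350 eV

Using E = hf = hc/λ:

E = hc/λ = (6.626×10⁻³⁴ J·s)(3×10⁸ m/s) / (323.3×10⁻⁹ m)
E = 3.8350 eV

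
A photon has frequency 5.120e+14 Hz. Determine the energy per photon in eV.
2.1175 eV

Using E = hf:

E = hf = (6.626×10⁻³⁴ J·s)(5.120e+14 Hz)
E = 2.1175 eV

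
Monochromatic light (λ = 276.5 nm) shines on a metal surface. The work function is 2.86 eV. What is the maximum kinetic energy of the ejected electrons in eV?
1.6241 eV

Using Einstein's photoelectric equation: KE_max = hf - φ = hc/λ - φ

First, calculate the photon energy:
E_photon = hc/λ = (6.626×10⁻³⁴ J·s)(3×10⁸ m/s) / (276.5×10⁻⁹ m)
E_photon = 4.4841 eV

Then, the maximum kinetic energy:
KE_max = E_photon - φ = 4.4841 eV - 2.86 eV = 1.6241 eV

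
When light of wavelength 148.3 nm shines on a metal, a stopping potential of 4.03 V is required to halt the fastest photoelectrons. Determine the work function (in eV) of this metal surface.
4.33 eV

The stopping potential gives the maximum kinetic energy: KE_max = eV_s = 4.03 eV

From Einstein's photoelectric equation: KE_max = hc/λ - φ
Rearranging: φ = hc/λ - KE_max

Calculate photon energy:
E_photon = hc/λ = (6.626×10⁻³⁴ J·s)(3×10⁸ m/s) / (148.3×10⁻⁹ m) = 8.3604 eV

Therefore:
φ = 8.3604 - 4.03 = 4.33 eV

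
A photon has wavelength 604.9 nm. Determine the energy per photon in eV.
2.0497 eV

Using E = hf = hc/λ:

E = hc/λ = (6.626×10⁻³⁴ J·s)(3×10⁸ m/s) / (604.9×10⁻⁹ m)
E = 2.0497 eV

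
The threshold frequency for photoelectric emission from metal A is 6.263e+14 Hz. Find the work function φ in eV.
2.59 eV

At the threshold frequency, photon energy equals work function:
φ = hf₀

Calculating:
φ = (6.626×10⁻³⁴ J·s)(6.263e+14 Hz)
φ = 2.59 eV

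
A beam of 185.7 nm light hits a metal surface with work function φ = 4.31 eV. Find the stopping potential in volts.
2.3666 V

The stopping potential V_s satisfies: eV_s = KE_max

First, find KE_max using Einstein's equation:
E_photon = hc/λ = 6.6766 eV
KE_max = E_photon - φ = 6.6766 - 4.31 = 2.3666 eV

Since eV_s = KE_max:
V_s = KE_max/e = 2.3666 V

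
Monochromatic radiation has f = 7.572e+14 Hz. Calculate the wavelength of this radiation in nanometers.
395.92 nm

Using the wave equation: c = fλ

Solving for wavelength:
λ = c/f = (3×10⁸ m/s) / (7.572e+14 Hz)
λ = 395.92 nm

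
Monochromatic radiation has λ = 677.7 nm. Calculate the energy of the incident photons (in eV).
1.8295 eV

Using E = hf = hc/λ:

E = hc/λ = (6.626×10⁻³⁴ J·s)(3×10⁸ m/s) / (677.7×10⁻⁹ m)
E = 1.8295 eV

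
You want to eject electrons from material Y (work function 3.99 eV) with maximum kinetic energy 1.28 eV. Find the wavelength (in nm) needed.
235.26 nm

From Einstein's equation: KE_max = hc/λ - φ

Rearranging for λ:
hc/λ = KE_max + φ
λ = hc/(KE_max + φ)

Required photon energy:
E_photon = KE_max + φ = 1.28 + 3.99 = 5.27 eV

Required wavelength:
λ = hc/E_photon = (6.626×10⁻³⁴)(3×10⁸) / (5.27 × 1.602×10⁻¹⁹)
λ = 235.26 nm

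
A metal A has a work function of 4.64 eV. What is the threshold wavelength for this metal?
267.21 nm

The threshold wavelength is when the photon energy equals the work function:
hc/λ₀ = φ

Solving for λ₀:
λ₀ = hc/φ = (6.626×10⁻³⁴ J·s)(3×10⁸ m/s) / (4.64 eV × 1.602×10⁻¹⁹ J/eV)
λ₀ = 267.21 nm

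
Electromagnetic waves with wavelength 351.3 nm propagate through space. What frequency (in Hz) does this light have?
8.5338e+14 Hz

Using the wave equation: c = fλ

Solving for frequency:
f = c/λ = (3×10⁸ m/s) / (351.3×10⁻⁹ m)
f = 8.5338e+14 Hz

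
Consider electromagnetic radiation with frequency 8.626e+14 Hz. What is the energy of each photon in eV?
3.5674 eV

Using E = hf:

E = hf = (6.626×10⁻³⁴ J·s)(8.626e+14 Hz)
E = 3.5674 eV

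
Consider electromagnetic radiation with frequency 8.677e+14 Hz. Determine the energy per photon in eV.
3.5885 eV

Using E = hf:

E = hf = (6.626×10⁻³⁴ J·s)(8.677e+14 Hz)
E = 3.5885 eV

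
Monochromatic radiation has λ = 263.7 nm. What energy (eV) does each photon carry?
4.7017 eV

Using E = hf = hc/λ:

E = hc/λ = (6.626×10⁻³⁴ J·s)(3×10⁸ m/s) / (263.7×10⁻⁹ m)
E = 4.7017 eV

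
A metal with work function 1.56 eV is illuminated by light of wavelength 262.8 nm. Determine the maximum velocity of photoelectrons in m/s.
1.0539e+06 m/s

First, find the maximum kinetic energy:
E_photon = hc/λ = 4.7178 eV
KE_max = E_photon - φ = 4.7178 - 1.56 = 3.1578 eV

Convert to Joules: KE_max = 3.1578 × 1.602×10⁻¹⁹ J = 5.0594e-19 J

Then use KE = ½mv² to find velocity:
v = √(2·KE/m) = √(2 × 5.0594e-19 J / 9.109e-31 kg)
v = 1.0539e+06 m/s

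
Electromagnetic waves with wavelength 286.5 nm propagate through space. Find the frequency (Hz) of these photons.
1.0464e+15 Hz

Using the wave equation: c = fλ

Solving for frequency:
f = c/λ = (3×10⁸ m/s) / (286.5×10⁻⁹ m)
f = 1.0464e+15 Hz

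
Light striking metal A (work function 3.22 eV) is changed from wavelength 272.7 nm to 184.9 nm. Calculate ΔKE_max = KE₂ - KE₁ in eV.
2.1589 eV

Using Einstein's equation: KE_max = hc/λ - φ

For λ₁ = 272.7 nm:
KE₁ = hc/λ₁ - φ = 4.5465 - 3.22 = 1.3265 eV

For λ₂ = 184.9 nm:
KE₂ = hc/λ₂ - φ = 6.7055 - 3.22 = 3.4855 eV

Change in KE:
ΔKE = KE₂ - KE₁ = 3.4855 - 1.3265 = 2.1589 eV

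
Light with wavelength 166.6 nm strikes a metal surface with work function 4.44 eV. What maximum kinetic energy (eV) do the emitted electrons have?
3.0020 eV

Using Einstein's photoelectric equation: KE_max = hf - φ = hc/λ - φ

First, calculate the photon energy:
E_photon = hc/λ = (6.626×10⁻³⁴ J·s)(3×10⁸ m/s) / (166.6×10⁻⁹ m)
E_photon = 7.4420 eV

Then, the maximum kinetic energy:
KE_max = E_photon - φ = 7.4420 eV - 4.44 eV = 3.0020 eV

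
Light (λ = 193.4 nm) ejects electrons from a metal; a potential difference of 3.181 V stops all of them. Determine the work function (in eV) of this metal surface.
3.23 eV

The stopping potential gives the maximum kinetic energy: KE_max = eV_s = 3.181 eV

From Einstein's photoelectric equation: KE_max = hc/λ - φ
Rearranging: φ = hc/λ - KE_max

Calculate photon energy:
E_photon = hc/λ = (6.626×10⁻³⁴ J·s)(3×10⁸ m/s) / (193.4×10⁻⁹ m) = 6.4108 eV

Therefore:
φ = 6.4108 - 3.181 = 3.23 eV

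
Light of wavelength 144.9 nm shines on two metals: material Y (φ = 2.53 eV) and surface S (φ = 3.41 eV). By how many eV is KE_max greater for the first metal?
0.8800 eV

Using KE_max = hc/λ - φ for each metal:

Photon energy: E = hc/λ = 8.5565 eV

For material Y (φ₁ = 2.53 eV):
KE₁ = E - φ₁ = 8.5565 - 2.53 = 6.0265 eV

For surface S (φ₂ = 3.41 eV):
KE₂ = E - φ₂ = 8.5565 - 3.41 = 5.1465 eV

Difference:
ΔKE = KE₁ - KE₂ = 6.0265 - 5.1465 = 0.8800 eV

Note: The difference equals the difference in work functions: 3.41 - 2.53 = 0.88 eV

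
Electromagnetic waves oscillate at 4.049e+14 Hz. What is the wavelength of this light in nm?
740.41 nm

Using the wave equation: c = fλ

Solving for wavelength:
λ = c/f = (3×10⁸ m/s) / (4.049e+14 Hz)
λ = 740.41 nm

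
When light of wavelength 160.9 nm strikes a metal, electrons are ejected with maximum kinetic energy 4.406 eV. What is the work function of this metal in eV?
3.30 eV

From Einstein's photoelectric equation: KE_max = hf - φ = hc/λ - φ

Rearranging for φ:
φ = hc/λ - KE_max

Calculate photon energy:
E_photon = hc/λ = 7.7057 eV

Therefore:
φ = 7.7057 - 4.406 = 3.30 eV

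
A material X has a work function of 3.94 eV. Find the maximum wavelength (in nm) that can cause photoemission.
314.68 nm

The threshold wavelength is when the photon energy equals the work function:
hc/λ₀ = φ

Solving for λ₀:
λ₀ = hc/φ = (6.626×10⁻³⁴ J·s)(3×10⁸ m/s) / (3.94 eV × 1.602×10⁻¹⁹ J/eV)
λ₀ = 314.68 nm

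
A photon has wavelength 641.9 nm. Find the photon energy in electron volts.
1.9315 eV

Using E = hf = hc/λ:

E = hc/λ = (6.626×10⁻³⁴ J·s)(3×10⁸ m/s) / (641.9×10⁻⁹ m)
E = 1.9315 eV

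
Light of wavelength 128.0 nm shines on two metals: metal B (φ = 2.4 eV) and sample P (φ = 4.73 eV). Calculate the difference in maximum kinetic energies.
2.3300 eV

Using KE_max = hc/λ - φ for each metal:

Photon energy: E = hc/λ = 9.6863 eV

For metal B (φ₁ = 2.4 eV):
KE₁ = E - φ₁ = 9.6863 - 2.4 = 7.2863 eV

For sample P (φ₂ = 4.73 eV):
KE₂ = E - φ₂ = 9.6863 - 4.73 = 4.9563 eV

Difference:
ΔKE = KE₁ - KE₂ = 7.2863 - 4.9563 = 2.3300 eV

Note: The difference equals the difference in work functions: 4.73 - 2.4 = 2.33 eV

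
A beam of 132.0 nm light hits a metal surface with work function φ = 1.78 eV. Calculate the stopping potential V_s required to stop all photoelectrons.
7.6127 V

The stopping potential V_s satisfies: eV_s = KE_max

First, find KE_max using Einstein's equation:
E_photon = hc/λ = 9.3927 eV
KE_max = E_photon - φ = 9.3927 - 1.78 = 7.6127 eV

Since eV_s = KE_max:
V_s = KE_max/e = 7.6127 V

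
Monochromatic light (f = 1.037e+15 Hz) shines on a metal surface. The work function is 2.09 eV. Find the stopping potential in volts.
2.1987 V

The stopping potential V_s satisfies: eV_s = KE_max

First, find KE_max using Einstein's equation:
E_photon = hf = (6.626×10⁻³⁴ J·s)(1.037e+15 Hz) = 4.2887 eV
KE_max = E_photon - φ = 4.2887 - 2.09 = 2.1987 eV

Since eV_s = KE_max:
V_s = KE_max/e = 2.1987 V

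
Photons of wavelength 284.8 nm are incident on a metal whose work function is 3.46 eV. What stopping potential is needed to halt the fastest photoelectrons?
0.8934 V

The stopping potential V_s satisfies: eV_s = KE_max

First, find KE_max using Einstein's equation:
E_photon = hc/λ = 4.3534 eV
KE_max = E_photon - φ = 4.3534 - 3.46 = 0.8934 eV

Since eV_s = KE_max:
V_s = KE_max/e = 0.8934 V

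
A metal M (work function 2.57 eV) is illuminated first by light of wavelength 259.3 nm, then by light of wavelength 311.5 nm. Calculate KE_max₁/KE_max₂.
1.5682

Using Einstein's equation: KE_max = hc/λ - φ

For λ₁ = 259.3 nm:
E₁ = hc/λ₁ = 4.7815 eV
KE₁ = E₁ - φ = 4.7815 - 2.57 = 2.2115 eV

For λ₂ = 311.5 nm:
E₂ = hc/λ₂ = 3.9802 eV
KE₂ = E₂ - φ = 3.9802 - 2.57 = 1.4102 eV

Ratio: KE₁/KE₂ = 2.2115/1.4102 = 1.5682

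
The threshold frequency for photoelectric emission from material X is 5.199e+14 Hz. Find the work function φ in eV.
2.15 eV

At the threshold frequency, photon energy equals work function:
φ = hf₀

Calculating:
φ = (6.626×10⁻³⁴ J·s)(5.199e+14 Hz)
φ = 2.15 eV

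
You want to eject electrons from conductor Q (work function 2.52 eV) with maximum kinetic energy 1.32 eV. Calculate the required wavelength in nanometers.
322.88 nm

From Einstein's equation: KE_max = hc/λ - φ

Rearranging for λ:
hc/λ = KE_max + φ
λ = hc/(KE_max + φ)

Required photon energy:
E_photon = KE_max + φ = 1.32 + 2.52 = 3.84 eV

Required wavelength:
λ = hc/E_photon = (6.626×10⁻³⁴)(3×10⁸) / (3.84 × 1.602×10⁻¹⁹)
λ = 322.88 nm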